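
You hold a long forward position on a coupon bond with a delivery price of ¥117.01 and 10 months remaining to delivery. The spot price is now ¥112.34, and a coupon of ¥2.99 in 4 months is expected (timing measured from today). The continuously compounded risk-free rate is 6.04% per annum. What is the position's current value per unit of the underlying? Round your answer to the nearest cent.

-¥1.86

PV(remaining coupons) I = 2.99·e^(−0.0604·4/12) = 2.9304
Current forward F = (S − I)·e^(rT) = (112.34 − 2.9304)·e^(0.0604·10/12) = 109.4096 × 1.051622 = 115.0575
Value (long) = (F − K)·e^(−rT) = (115.0575 − 117.01) × 0.950912 = -1.8567
Value = -¥1.86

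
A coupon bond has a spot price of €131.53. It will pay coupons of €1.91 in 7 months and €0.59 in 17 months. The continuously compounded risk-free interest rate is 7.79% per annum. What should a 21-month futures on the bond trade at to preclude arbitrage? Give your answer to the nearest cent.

€148.04

PV(coupons) I = 1.91·e^(−0.0779·7/12) + 0.59·e^(−0.0779·17/12)
I = 1.8251 + 0.5284 = 2.3535
F = (S − I)·e^(rT) = (131.53 − 2.3535) · e^(0.0779·21/12)
= 129.1765 · e^0.136325 = 129.1765 × 1.146054 = €148.04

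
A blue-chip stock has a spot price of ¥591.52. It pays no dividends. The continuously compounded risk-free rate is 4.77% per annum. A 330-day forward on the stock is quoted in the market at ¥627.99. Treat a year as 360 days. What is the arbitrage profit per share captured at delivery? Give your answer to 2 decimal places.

¥10.03 per share

Fair forward: F* = S·e^(carry·T), with carry = r = 0.0477
F* = 591.52 · e^(0.0477 × 330/360) = 591.52 · e^0.043725 = 591.52 × 1.044695 = ¥617.9580
Market ¥627.99 > fair ¥617.9580: forward overpriced → cash-and-carry (buy spot, short the forward).
At maturity, profit = |F_mkt − F*| = |627.99 − 617.9580| = ¥10.03 per share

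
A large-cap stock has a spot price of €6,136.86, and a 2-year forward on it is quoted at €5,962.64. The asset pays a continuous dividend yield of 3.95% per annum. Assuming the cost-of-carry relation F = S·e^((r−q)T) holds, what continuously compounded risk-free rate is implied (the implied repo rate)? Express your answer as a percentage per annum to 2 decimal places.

2.51%

From F = S·e^((r−q)T): (r − q) = ln(F/S)/T
ln(5962.64/6136.86) = ln(0.971611) = -0.028800
(r − q) = -0.028800 / (2) = -0.014400
r = ln(F/S)/T + q = -0.014400 + 0.0395 = 0.025100
r = 2.51%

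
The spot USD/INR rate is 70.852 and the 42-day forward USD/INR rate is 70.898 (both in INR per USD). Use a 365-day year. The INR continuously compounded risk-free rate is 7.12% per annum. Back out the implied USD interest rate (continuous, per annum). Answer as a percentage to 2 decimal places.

6.56%

F = S·e^((r_INR − r_USD)T) ⇒ r_USD = r_INR − ln(F/S)/T
ln(70.898/70.852) = 0.000649; /(42/365) = 0.005640
r_USD = 0.0712 − 0.005640 = 0.065560
r_USD = 6.56%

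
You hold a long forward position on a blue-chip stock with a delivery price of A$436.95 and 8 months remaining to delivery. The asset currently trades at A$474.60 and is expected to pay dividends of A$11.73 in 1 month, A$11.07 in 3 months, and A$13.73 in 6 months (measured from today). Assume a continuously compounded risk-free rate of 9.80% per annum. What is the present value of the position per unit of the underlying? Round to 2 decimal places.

PV(remaining dividends) I = 11.73·e^(−0.0980·1/12) + 11.07·e^(−0.0980·3/12) + 13.73·e^(−0.0980·6/12) = 35.5101
Current forward F = (S − I)·e^(rT) = (474.60 − 35.5101)·e^(0.0980·8/12) = 439.0899 × 1.067515 = 468.7351
Value (long) = (F − K)·e^(−rT) = (468.7351 − 436.95) × 0.936755 = 29.7749
Value = A$29.77

A$29.77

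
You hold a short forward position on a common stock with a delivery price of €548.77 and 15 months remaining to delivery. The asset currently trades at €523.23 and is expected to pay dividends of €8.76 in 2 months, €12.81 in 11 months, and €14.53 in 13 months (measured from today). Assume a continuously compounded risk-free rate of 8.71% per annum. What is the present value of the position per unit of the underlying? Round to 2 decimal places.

€2.61

PV(remaining dividends) I = 8.76·e^(−0.0871·2/12) + 12.81·e^(−0.0871·11/12) + 14.53·e^(−0.0871·13/12) = 33.6824
Current forward F = (S − I)·e^(rT) = (523.23 − 33.6824)·e^(0.0871·15/12) = 489.5476 × 1.115023 = 545.8568
Value (long) = (F − K)·e^(−rT) = (545.8568 − 548.77) × 0.896843 = -2.6127
Short position value = −(long value) = €2.61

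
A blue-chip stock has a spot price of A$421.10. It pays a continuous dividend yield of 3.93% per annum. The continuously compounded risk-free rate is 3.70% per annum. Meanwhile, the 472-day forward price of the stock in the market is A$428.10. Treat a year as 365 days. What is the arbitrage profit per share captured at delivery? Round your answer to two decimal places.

Fair forward: F* = S·e^(carry·T), with carry = (r − q) = 0.0370 − 0.0393 = -0.0023
F* = 421.10 · e^(-0.0023 × 472/365) = 421.10 · e^-0.002974 = 421.10 × 0.997030 = A$419.8493
Market A$428.10 > fair A$419.8493: forward overpriced → cash-and-carry (buy spot, short the forward).
At maturity, profit = |F_mkt − F*| = |428.10 − 419.8493| = A$8.25 per share

A$8.25 per share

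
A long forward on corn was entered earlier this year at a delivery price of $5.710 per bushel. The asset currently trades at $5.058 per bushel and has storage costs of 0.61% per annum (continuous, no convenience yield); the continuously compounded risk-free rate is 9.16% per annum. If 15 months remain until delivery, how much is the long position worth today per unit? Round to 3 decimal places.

Current fair forward for the remaining 15 months: F = S·e^((r + u)·T), (r + u) = 0.0916 + 0.0061 = 0.0977
F = 5.058 · e^(0.0977 × 15/12) = 5.058 × 1.129895 = 5.7150
Value of long forward = (F − K)·e^(−rT) = (5.7150 − 5.710) · e^(−0.0916·15/12)
= 0.0050 × 0.891812 = 0.004

$0.004 per bushel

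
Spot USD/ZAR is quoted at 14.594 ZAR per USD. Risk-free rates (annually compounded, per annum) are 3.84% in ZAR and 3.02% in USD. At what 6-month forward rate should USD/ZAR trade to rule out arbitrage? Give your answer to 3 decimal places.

14.652

By covered interest parity, F = S · (1+r_ZAR)^T / (1+r_USD)^T
= 14.594 × 1.019019 / 1.014988 = 14.594 × 1.003971
F = 14.652 ZAR per USD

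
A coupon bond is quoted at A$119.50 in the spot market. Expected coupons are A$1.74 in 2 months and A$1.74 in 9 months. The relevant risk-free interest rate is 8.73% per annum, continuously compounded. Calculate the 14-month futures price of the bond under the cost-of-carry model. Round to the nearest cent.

A$128.61

PV(coupons) I = 1.74·e^(−0.0873·2/12) + 1.74·e^(−0.0873·9/12)
I = 1.7149 + 1.6297 = 3.3446
F = (S − I)·e^(rT) = (119.50 − 3.3446) · e^(0.0873·14/12)
= 116.1554 · e^0.101850 = 116.1554 × 1.107217 = A$128.61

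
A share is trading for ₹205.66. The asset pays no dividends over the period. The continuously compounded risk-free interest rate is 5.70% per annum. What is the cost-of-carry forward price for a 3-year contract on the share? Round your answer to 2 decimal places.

F = S·e^(rT) = 205.66 · e^(0.0570 × 3)
= 205.66 · e^0.171000 = 205.66 × 1.186491
F = ₹244.01

₹244.01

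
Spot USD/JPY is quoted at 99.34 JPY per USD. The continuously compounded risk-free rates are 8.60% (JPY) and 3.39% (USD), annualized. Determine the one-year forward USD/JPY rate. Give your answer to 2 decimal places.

104.65

F = S·e^((r_JPY − r_USD)T) = 99.34 · e^((0.0860 − 0.0339) × 12/12)
= 99.34 · e^0.052100 = 99.34 × 1.053481
F = 104.65 JPY per USD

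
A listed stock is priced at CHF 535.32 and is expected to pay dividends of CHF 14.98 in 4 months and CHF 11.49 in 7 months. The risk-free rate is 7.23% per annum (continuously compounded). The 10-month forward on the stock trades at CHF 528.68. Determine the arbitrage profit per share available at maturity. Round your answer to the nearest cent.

PV(dividends) I = 14.98·e^(−0.0723·4/12) + 11.49·e^(−0.0723·7/12) = 25.6388
Fair forward F* = (S − I)·e^(rT) = (535.32 − 25.6388)·e^0.060250 = 509.6812 × 1.062102 = 541.3334
Market CHF 528.68 < fair 541.3334: forward underpriced → reverse cash-and-carry (short the stock, invest proceeds at r, pay the dividends, go long the forward).
Profit at T = |F_mkt − F*| = |528.68 − 541.3334| = CHF 12.65 per share

CHF 12.65 per share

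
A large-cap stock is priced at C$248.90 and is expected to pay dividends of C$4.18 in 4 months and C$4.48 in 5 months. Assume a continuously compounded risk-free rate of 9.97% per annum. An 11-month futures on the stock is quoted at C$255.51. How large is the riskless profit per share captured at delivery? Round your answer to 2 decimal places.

PV(dividends) I = 4.18·e^(−0.0997·4/12) + 4.48·e^(−0.0997·5/12) = 8.3411
Fair futures F* = (S − I)·e^(rT) = (248.90 − 8.3411)·e^0.091392 = 240.5589 × 1.095698 = 263.5799
Market C$255.51 < fair 263.5799: forward underpriced → reverse cash-and-carry (short the stock, invest proceeds at r, pay the dividends, go long the forward).
Profit at T = |F_mkt − F*| = |255.51 − 263.5799| = C$8.07 per share

C$8.07 per share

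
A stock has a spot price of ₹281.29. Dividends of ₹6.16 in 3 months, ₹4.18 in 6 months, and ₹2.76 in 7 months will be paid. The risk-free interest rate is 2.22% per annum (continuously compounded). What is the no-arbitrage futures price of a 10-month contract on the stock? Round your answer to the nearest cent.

₹273.32

PV(dividends) I = 6.16·e^(−0.0222·3/12) + 4.18·e^(−0.0222·6/12) + 2.76·e^(−0.0222·7/12)
I = 6.1259 + 4.1339 + 2.7245 = 12.9843
F = (S − I)·e^(rT) = (281.29 − 12.9843) · e^(0.0222·10/12)
= 268.3057 · e^0.018500 = 268.3057 × 1.018672 = ₹273.32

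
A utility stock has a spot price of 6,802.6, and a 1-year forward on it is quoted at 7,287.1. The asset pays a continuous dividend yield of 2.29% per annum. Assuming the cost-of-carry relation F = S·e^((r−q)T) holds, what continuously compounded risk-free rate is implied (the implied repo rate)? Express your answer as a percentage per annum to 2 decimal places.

9.17%

From F = S·e^((r−q)T): (r − q) = ln(F/S)/T
ln(7287.1/6802.6) = ln(1.071223) = 0.068801
(r − q) = 0.068801 / (1) = 0.068801
r = ln(F/S)/T + q = 0.068801 + 0.0229 = 0.091701
r = 9.17%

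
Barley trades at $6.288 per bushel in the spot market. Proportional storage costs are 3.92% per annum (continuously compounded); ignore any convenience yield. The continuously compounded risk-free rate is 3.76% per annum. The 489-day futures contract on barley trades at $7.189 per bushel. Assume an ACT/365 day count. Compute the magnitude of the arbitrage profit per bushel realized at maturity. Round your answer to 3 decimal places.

Fair futures: F* = S·e^(carry·T), with carry = (r + u) = 0.0376 + 0.0392 = 0.0768
F* = 6.288 · e^(0.0768 × 489/365) = 6.288 · e^0.102891 = 6.288 × 1.108371 = $6.9694
Market $7.189 > fair $6.9694: forward overpriced → cash-and-carry (buy spot, short the forward).
At maturity, profit = |F_mkt − F*| = |7.189 − 6.9694| = $0.220 per bushel

$0.220 per bushel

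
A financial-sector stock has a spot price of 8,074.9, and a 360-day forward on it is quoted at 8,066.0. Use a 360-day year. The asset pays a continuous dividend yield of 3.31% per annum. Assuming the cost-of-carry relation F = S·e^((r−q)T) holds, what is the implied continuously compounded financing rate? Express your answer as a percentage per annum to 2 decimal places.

From F = S·e^((r−q)T): (r − q) = ln(F/S)/T
ln(8066.0/8074.9) = ln(0.998898) = -0.001103
(r − q) = -0.001103 / (360/360) = -0.001103
r = ln(F/S)/T + q = -0.001103 + 0.0331 = 0.031997
r = 3.20%

3.20%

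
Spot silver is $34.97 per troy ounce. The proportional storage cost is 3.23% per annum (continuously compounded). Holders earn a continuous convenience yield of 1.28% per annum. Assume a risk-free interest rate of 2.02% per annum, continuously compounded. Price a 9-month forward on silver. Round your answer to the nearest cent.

$36.03 per troy ounce

Net carry = r + u − y = 0.0202 + 0.0323 − 0.0128 = 0.0397
F = S·e^((r+u−y)T) = 34.97 · e^(0.0397 × 9/12) = 34.97 · e^0.029775
= 34.97 × 1.030223 = $36.03 per troy ounce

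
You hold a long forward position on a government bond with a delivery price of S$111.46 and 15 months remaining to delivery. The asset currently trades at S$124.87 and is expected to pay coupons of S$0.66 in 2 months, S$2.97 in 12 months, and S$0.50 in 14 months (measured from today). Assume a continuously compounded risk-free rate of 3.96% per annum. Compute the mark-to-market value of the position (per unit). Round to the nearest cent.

PV(remaining coupons) I = 0.66·e^(−0.0396·2/12) + 2.97·e^(−0.0396·12/12) + 0.50·e^(−0.0396·14/12) = 3.9878
Current forward F = (S − I)·e^(rT) = (124.87 − 3.9878)·e^(0.0396·15/12) = 120.8822 × 1.050746 = 127.0165
Value (long) = (F − K)·e^(−rT) = (127.0165 − 111.46) × 0.951705 = 14.8052
Value = S$14.81

S$14.81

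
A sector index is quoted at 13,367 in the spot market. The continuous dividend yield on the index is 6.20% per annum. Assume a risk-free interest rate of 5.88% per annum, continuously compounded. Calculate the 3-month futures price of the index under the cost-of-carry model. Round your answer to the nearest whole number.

F = S·e^((r − q)T) = 13367 · e^((0.0588 − 0.0620) × 3/12)
= 13367 · e^-0.000800 = 13367 × 0.999200
F = 13,356

13,356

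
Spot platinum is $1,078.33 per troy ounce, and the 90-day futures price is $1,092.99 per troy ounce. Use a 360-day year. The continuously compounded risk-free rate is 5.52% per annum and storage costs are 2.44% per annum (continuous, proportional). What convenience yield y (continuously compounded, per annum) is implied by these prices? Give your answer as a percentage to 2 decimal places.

2.56%

F = S·e^((r+u−y)T) ⇒ (r+u−y) = ln(F/S)/T
ln(1092.99/1078.33) = 0.013504; /T ⇒ 0.054016
y = r + u − ln(F/S)/T = 0.0552 + 0.0244 − 0.054016 = 0.025584
y = 2.56%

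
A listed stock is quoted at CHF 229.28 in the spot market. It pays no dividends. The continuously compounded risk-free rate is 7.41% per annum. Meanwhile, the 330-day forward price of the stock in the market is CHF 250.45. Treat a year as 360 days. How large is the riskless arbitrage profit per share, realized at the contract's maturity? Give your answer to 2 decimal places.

Fair forward: F* = S·e^(carry·T), with carry = r = 0.0741
F* = 229.28 · e^(0.0741 × 330/360) = 229.28 · e^0.067925 = 229.28 × 1.070285 = CHF 245.3949
Market CHF 250.45 > fair CHF 245.3949: forward overpriced → cash-and-carry (buy spot, short the forward).
At maturity, profit = |F_mkt − F*| = |250.45 − 245.3949| = CHF 5.06 per share

CHF 5.06 per share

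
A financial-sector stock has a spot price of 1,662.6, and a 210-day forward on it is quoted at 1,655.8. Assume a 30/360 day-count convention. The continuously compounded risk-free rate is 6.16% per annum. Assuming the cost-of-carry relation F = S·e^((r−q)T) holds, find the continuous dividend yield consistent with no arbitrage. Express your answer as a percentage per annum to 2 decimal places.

From F = S·e^((r−q)T): (r − q) = ln(F/S)/T
ln(1655.8/1662.6) = ln(0.995910) = -0.004098
(r − q) = -0.004098 / (210/360) = -0.007025
q = r − ln(F/S)/T = 0.0616 + 0.007025 = 0.068625
q = 6.86%

6.86%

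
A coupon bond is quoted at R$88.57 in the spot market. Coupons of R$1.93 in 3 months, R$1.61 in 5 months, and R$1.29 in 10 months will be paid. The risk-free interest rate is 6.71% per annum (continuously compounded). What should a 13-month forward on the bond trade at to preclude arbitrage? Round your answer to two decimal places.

PV(coupons) I = 1.93·e^(−0.0671·3/12) + 1.61·e^(−0.0671·5/12) + 1.29·e^(−0.0671·10/12)
I = 1.8979 + 1.5656 + 1.2198 = 4.6833
F = (S − I)·e^(rT) = (88.57 − 4.6833) · e^(0.0671·13/12)
= 83.8867 · e^0.072692 = 83.8867 × 1.075399 = R$90.21

R$90.21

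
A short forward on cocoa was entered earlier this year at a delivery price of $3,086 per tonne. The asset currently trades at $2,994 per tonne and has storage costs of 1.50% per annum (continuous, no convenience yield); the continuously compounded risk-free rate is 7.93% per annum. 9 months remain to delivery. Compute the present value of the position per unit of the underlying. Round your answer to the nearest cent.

-$120.06 per tonne

Current fair forward for the remaining 9 months: F = S·e^((r + u)·T), (r + u) = 0.0793 + 0.0150 = 0.0943
F = 2994 · e^(0.0943 × 9/12) = 2994 × 1.07328603 = 3213.4184
Value of long forward = (F − K)·e^(−rT) = (3213.4184 − 3086) · e^(−0.0793·9/12)
= 127.4184 × 0.94225909 = 120.06
Short position value = −(long value) = -$120.06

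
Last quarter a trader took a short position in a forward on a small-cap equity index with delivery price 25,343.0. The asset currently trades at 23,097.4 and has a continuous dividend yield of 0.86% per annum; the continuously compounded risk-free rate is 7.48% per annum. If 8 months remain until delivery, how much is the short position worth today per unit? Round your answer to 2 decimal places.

Current fair forward for the remaining 8 months: F = S·e^((r − q)·T), (r − q) = 0.0748 − 0.0086 = 0.0662
F = 23097.4 · e^(0.0662 × 8/12) = 23097.4 × 1.04512170 = 24139.5940
Value of long forward = (F − K)·e^(−rT) = (24139.5940 − 25343.0) · e^(−0.0748·8/12)
= -1203.4060 × 0.95135626 = -1144.87
Short position value = −(long value) = 1144.87

1144.87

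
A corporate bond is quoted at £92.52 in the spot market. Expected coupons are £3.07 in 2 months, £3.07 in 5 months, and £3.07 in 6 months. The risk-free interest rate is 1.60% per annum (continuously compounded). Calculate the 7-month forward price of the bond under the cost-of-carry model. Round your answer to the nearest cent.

£84.14

PV(coupons) I = 3.07·e^(−0.0160·2/12) + 3.07·e^(−0.0160·5/12) + 3.07·e^(−0.0160·6/12)
I = 3.0618 + 3.0496 + 3.0455 = 9.1569
F = (S − I)·e^(rT) = (92.52 − 9.1569) · e^(0.0160·7/12)
= 83.3631 · e^0.009333 = 83.3631 × 1.009377 = £84.14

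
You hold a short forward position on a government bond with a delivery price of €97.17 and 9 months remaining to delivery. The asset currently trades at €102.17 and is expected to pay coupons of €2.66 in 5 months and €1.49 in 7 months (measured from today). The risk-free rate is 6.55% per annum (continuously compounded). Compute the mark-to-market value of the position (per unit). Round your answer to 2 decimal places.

-€5.64

PV(remaining coupons) I = 2.66·e^(−0.0655·5/12) + 1.49·e^(−0.0655·7/12) = 4.0225
Current forward F = (S − I)·e^(rT) = (102.17 − 4.0225)·e^(0.0655·9/12) = 98.1475 × 1.050352 = 103.0894
Value (long) = (F − K)·e^(−rT) = (103.0894 − 97.17) × 0.952062 = 5.6356
Short position value = −(long value) = -€5.64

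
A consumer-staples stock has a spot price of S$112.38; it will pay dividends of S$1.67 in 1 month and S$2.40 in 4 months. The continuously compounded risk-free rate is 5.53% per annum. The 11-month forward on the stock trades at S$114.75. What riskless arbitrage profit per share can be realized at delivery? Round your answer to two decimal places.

S$0.75 per share

PV(dividends) I = 1.67·e^(−0.0553·1/12) + 2.40·e^(−0.0553·4/12) = 4.0185
Fair forward F* = (S − I)·e^(rT) = (112.38 − 4.0185)·e^0.050692 = 108.3615 × 1.051999 = 113.9962
Market S$114.75 > fair 113.9962: forward overpriced → cash-and-carry (borrow at r, buy the stock and collect the dividends, short the forward).
Profit at T = |F_mkt − F*| = |114.75 − 113.9962| = S$0.75 per share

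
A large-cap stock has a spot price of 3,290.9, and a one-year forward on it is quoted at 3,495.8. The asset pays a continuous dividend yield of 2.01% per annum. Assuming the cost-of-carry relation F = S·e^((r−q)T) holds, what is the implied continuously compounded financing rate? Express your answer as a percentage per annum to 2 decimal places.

8.05%

From F = S·e^((r−q)T): (r − q) = ln(F/S)/T
ln(3495.8/3290.9) = ln(1.062263) = 0.060402
(r − q) = 0.060402 / (12/12) = 0.060402
r = ln(F/S)/T + q = 0.060402 + 0.0201 = 0.080502
r = 8.05%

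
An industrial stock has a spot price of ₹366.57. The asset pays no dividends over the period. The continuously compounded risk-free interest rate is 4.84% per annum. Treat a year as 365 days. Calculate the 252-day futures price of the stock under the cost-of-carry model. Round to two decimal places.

F = S·e^(rT) = 366.57 · e^(0.0484 × 252/365)
= 366.57 · e^0.033416 = 366.57 × 1.033981
F = ₹379.03

₹379.03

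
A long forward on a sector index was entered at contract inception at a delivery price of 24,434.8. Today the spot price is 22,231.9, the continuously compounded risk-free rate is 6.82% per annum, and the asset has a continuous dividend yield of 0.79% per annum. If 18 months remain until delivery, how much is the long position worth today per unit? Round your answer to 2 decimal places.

Current fair forward for the remaining 18 months: F = S·e^((r − q)·T), (r − q) = 0.0682 − 0.0079 = 0.0603
F = 22231.9 · e^(0.0603 × 18/12) = 22231.9 × 1.09466677 = 24336.5222
Value of long forward = (F − K)·e^(−rT) = (24336.5222 − 24434.8) · e^(−0.0682·18/12)
= -98.2778 × 0.90275868 = -88.72

-88.72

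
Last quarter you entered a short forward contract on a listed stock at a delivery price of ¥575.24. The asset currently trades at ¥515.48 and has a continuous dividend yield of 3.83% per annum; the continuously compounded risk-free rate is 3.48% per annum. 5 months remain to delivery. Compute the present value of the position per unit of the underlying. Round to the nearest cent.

Current fair forward for the remaining 5 months: F = S·e^((r − q)·T), (r − q) = 0.0348 − 0.0383 = -0.0035
F = 515.48 · e^(-0.0035 × 5/12) = 515.48 × 0.998543 = 514.7289
Value of long forward = (F − K)·e^(−rT) = (514.7289 − 575.24) · e^(−0.0348·5/12)
= -60.5111 × 0.985605 = -59.64
Short position value = −(long value) = ¥59.64

¥59.64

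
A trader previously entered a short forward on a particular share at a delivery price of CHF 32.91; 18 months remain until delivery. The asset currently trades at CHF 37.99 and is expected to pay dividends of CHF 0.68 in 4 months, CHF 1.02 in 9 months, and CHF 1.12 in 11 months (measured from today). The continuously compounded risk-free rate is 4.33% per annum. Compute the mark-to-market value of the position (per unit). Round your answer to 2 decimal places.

-CHF 4.42

PV(remaining dividends) I = 0.68·e^(−0.0433·4/12) + 1.02·e^(−0.0433·9/12) + 1.12·e^(−0.0433·11/12) = 2.7341
Current forward F = (S − I)·e^(rT) = (37.99 − 2.7341)·e^(0.0433·18/12) = 35.2559 × 1.067106 = 37.6218
Value (long) = (F − K)·e^(−rT) = (37.6218 − 32.91) × 0.937114 = 4.4155
Short position value = −(long value) = -CHF 4.42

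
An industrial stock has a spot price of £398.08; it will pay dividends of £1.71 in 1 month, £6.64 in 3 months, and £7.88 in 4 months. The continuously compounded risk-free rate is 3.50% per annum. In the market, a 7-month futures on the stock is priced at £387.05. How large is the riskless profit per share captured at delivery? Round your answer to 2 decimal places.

£2.83 per share

PV(dividends) I = 1.71·e^(−0.0350·1/12) + 6.64·e^(−0.0350·3/12) + 7.88·e^(−0.0350·4/12) = 16.0758
Fair futures F* = (S − I)·e^(rT) = (398.08 − 16.0758)·e^0.020417 = 382.0042 × 1.020627 = 389.8838
Market £387.05 < fair 389.8838: forward underpriced → reverse cash-and-carry (short the stock, invest proceeds at r, pay the dividends, go long the forward).
Profit at T = |F_mkt − F*| = |387.05 − 389.8838| = £2.83 per share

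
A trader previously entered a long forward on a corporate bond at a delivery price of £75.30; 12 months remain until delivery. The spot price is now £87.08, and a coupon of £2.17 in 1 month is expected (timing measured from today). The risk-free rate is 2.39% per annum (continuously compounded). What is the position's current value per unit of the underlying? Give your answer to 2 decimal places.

£11.39

PV(remaining coupons) I = 2.17·e^(−0.0239·1/12) = 2.1657
Current forward F = (S − I)·e^(rT) = (87.08 − 2.1657)·e^(0.0239·12/12) = 84.9143 × 1.024188 = 86.9682
Value (long) = (F − K)·e^(−rT) = (86.9682 − 75.30) × 0.976383 = 11.3926
Value = £11.39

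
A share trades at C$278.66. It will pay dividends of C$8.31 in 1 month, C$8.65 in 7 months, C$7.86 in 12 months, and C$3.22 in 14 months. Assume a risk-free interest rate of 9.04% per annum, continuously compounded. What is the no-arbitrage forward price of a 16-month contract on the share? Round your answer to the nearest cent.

PV(dividends) I = 8.31·e^(−0.0904·1/12) + 8.65·e^(−0.0904·7/12) + 7.86·e^(−0.0904·12/12) + 3.22·e^(−0.0904·14/12)
I = 8.2476 + 8.2057 + 7.1806 + 2.8977 = 26.5316
F = (S − I)·e^(rT) = (278.66 − 26.5316) · e^(0.0904·16/12)
= 252.1284 · e^0.120533 = 252.1284 × 1.128098 = C$284.43

C$284.43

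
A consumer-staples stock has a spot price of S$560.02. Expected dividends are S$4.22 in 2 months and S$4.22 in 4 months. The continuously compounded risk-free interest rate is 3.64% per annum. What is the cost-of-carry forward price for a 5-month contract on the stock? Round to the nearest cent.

S$560.09

PV(dividends) I = 4.22·e^(−0.0364·2/12) + 4.22·e^(−0.0364·4/12)
I = 4.1945 + 4.1691 = 8.3636
F = (S − I)·e^(rT) = (560.02 − 8.3636) · e^(0.0364·5/12)
= 551.6564 · e^0.015167 = 551.6564 × 1.015283 = S$560.09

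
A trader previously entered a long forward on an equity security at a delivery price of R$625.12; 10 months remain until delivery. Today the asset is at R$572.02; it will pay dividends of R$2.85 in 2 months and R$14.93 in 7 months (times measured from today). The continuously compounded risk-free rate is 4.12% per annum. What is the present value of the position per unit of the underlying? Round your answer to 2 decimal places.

PV(remaining dividends) I = 2.85·e^(−0.0412·2/12) + 14.93·e^(−0.0412·7/12) = 17.4060
Current forward F = (S − I)·e^(rT) = (572.02 − 17.4060)·e^(0.0412·10/12) = 554.6140 × 1.034930 = 573.9867
Value (long) = (F − K)·e^(−rT) = (573.9867 − 625.12) × 0.966249 = -49.4075
Value = -R$49.41

-R$49.41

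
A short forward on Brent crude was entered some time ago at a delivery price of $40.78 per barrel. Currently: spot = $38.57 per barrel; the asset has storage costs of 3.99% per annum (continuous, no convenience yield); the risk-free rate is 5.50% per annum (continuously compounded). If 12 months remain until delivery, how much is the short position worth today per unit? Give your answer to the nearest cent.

Current fair forward for the remaining 12 months: F = S·e^((r + u)·T), (r + u) = 0.0550 + 0.0399 = 0.0949
F = 38.57 · e^(0.0949 × 12/12) = 38.57 × 1.099549 = 42.4096
Value of long forward = (F − K)·e^(−rT) = (42.4096 − 40.78) · e^(−0.0550·12/12)
= 1.6296 × 0.946485 = 1.54
Short position value = −(long value) = -$1.54

-$1.54 per barrel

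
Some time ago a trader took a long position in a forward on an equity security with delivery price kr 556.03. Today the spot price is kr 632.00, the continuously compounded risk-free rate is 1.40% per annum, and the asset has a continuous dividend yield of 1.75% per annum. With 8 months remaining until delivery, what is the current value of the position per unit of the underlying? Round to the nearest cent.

Current fair forward for the remaining 8 months: F = S·e^((r − q)·T), (r − q) = 0.0140 − 0.0175 = -0.0035
F = 632.00 · e^(-0.0035 × 8/12) = 632.00 × 0.997669 = 630.5268
Value of long forward = (F − K)·e^(−rT) = (630.5268 − 556.03) · e^(−0.0140·8/12)
= 74.4968 × 0.990710 = 73.80

kr 73.80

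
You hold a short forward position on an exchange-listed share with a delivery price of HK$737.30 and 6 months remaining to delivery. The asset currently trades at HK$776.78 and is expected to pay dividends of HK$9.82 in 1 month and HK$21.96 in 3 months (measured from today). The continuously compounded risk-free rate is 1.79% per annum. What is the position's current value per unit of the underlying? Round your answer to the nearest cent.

-HK$14.38

PV(remaining dividends) I = 9.82·e^(−0.0179·1/12) + 21.96·e^(−0.0179·3/12) = 31.6673
Current forward F = (S − I)·e^(rT) = (776.78 − 31.6673)·e^(0.0179·6/12) = 745.1127 × 1.008990 = 751.8113
Value (long) = (F − K)·e^(−rT) = (751.8113 − 737.30) × 0.991090 = 14.3820
Short position value = −(long value) = -HK$14.38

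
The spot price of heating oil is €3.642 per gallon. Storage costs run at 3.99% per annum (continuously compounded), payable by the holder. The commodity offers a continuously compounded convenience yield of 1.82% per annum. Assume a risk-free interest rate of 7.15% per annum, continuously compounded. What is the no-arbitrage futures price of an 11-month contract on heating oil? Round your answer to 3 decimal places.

Net carry = r + u − y = 0.0715 + 0.0399 − 0.0182 = 0.0932
F = S·e^((r+u−y)T) = 3.642 · e^(0.0932 × 11/12) = 3.642 · e^0.085433
= 3.642 × 1.089189 = €3.967 per gallon

€3.967 per gallon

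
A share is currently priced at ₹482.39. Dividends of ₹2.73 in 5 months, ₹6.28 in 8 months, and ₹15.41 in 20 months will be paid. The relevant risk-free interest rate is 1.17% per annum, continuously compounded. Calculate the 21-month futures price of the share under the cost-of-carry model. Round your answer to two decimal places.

PV(dividends) I = 2.73·e^(−0.0117·5/12) + 6.28·e^(−0.0117·8/12) + 15.41·e^(−0.0117·20/12)
I = 2.7167 + 6.2312 + 15.1124 = 24.0603
F = (S − I)·e^(rT) = (482.39 − 24.0603) · e^(0.0117·21/12)
= 458.3297 · e^0.020475 = 458.3297 × 1.020686 = ₹467.81

₹467.81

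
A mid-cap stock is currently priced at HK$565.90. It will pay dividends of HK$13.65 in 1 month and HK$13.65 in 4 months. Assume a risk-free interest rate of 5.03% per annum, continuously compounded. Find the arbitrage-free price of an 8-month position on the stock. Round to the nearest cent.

PV(dividends) I = 13.65·e^(−0.0503·1/12) + 13.65·e^(−0.0503·4/12)
I = 13.5929 + 13.4230 = 27.0159
F = (S − I)·e^(rT) = (565.90 − 27.0159) · e^(0.0503·8/12)
= 538.8841 · e^0.033533 = 538.8841 × 1.034102 = HK$557.26

HK$557.26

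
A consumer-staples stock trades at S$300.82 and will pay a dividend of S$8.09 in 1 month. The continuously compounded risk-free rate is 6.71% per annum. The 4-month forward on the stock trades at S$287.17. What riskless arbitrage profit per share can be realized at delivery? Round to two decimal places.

PV(dividends) I = 8.09·e^(−0.0671·1/12) = 8.0449
Fair forward F* = (S − I)·e^(rT) = (300.82 − 8.0449)·e^0.022367 = 292.7751 × 1.022619 = 299.3974
Market S$287.17 < fair 299.3974: forward underpriced → reverse cash-and-carry (short the stock, invest proceeds at r, pay the dividends, go long the forward).
Profit at T = |F_mkt − F*| = |287.17 − 299.3974| = S$12.23 per share

S$12.23 per share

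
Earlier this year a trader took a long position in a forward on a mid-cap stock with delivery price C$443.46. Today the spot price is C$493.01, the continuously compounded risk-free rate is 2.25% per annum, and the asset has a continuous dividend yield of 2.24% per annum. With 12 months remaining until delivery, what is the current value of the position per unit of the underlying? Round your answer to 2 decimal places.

Current fair forward for the remaining 12 months: F = S·e^((r − q)·T), (r − q) = 0.0225 − 0.0224 = 0.0001
F = 493.01 · e^(0.0001 × 12/12) = 493.01 × 1.000100 = 493.0593
Value of long forward = (F − K)·e^(−rT) = (493.0593 − 443.46) · e^(−0.0225·12/12)
= 49.5993 × 0.977751 = 48.50

C$48.50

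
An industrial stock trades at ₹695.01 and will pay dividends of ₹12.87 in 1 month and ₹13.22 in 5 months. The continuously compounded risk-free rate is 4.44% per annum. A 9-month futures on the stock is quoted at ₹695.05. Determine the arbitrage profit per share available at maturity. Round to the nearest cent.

PV(dividends) I = 12.87·e^(−0.0444·1/12) + 13.22·e^(−0.0444·5/12) = 25.8001
Fair futures F* = (S − I)·e^(rT) = (695.01 − 25.8001)·e^0.033300 = 669.2099 × 1.033861 = 691.8700
Market ₹695.05 > fair 691.8700: forward overpriced → cash-and-carry (borrow at r, buy the stock and collect the dividends, short the forward).
Profit at T = |F_mkt − F*| = |695.05 − 691.8700| = ₹3.18 per share

₹3.18 per share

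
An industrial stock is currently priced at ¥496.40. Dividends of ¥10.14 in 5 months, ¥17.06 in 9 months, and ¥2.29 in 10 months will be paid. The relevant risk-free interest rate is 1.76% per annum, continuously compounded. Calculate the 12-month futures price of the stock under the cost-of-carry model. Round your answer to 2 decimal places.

¥475.54

PV(dividends) I = 10.14·e^(−0.0176·5/12) + 17.06·e^(−0.0176·9/12) + 2.29·e^(−0.0176·10/12)
I = 10.0659 + 16.8363 + 2.2567 = 29.1589
F = (S − I)·e^(rT) = (496.40 − 29.1589) · e^(0.0176·12/12)
= 467.2411 · e^0.017600 = 467.2411 × 1.017756 = ¥475.54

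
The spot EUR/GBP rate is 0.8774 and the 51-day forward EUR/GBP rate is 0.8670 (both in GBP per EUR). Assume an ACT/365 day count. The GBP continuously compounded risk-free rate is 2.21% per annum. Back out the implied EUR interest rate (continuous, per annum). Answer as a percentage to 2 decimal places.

10.74%

F = S·e^((r_GBP − r_EUR)T) ⇒ r_EUR = r_GBP − ln(F/S)/T
ln(0.8670/0.8774) = -0.011924; /(51/365) = -0.085338
r_EUR = 0.0221 + 0.085338 = 0.107438
r_EUR = 10.74%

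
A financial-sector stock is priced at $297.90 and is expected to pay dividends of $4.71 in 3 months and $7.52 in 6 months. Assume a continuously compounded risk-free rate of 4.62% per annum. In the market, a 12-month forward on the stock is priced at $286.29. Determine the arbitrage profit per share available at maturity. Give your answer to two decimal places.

PV(dividends) I = 4.71·e^(−0.0462·3/12) + 7.52·e^(−0.0462·6/12) = 12.0042
Fair forward F* = (S − I)·e^(rT) = (297.90 − 12.0042)·e^0.046200 = 285.8958 × 1.047284 = 299.4141
Market $286.29 < fair 299.4141: forward underpriced → reverse cash-and-carry (short the stock, invest proceeds at r, pay the dividends, go long the forward).
Profit at T = |F_mkt − F*| = |286.29 − 299.4141| = $13.12 per share

$13.12 per share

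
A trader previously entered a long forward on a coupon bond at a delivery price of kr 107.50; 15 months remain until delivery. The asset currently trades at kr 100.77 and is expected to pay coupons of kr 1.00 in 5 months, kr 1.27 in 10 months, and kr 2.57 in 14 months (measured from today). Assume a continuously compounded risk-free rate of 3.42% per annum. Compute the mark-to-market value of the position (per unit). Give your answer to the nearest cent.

-kr 6.92

PV(remaining coupons) I = 1.00·e^(−0.0342·5/12) + 1.27·e^(−0.0342·10/12) + 2.57·e^(−0.0342·14/12) = 4.6896
Current forward F = (S − I)·e^(rT) = (100.77 − 4.6896)·e^(0.0342·15/12) = 96.0804 × 1.043677 = 100.2769
Value (long) = (F − K)·e^(−rT) = (100.2769 − 107.50) × 0.958151 = -6.9208
Value = -kr 6.92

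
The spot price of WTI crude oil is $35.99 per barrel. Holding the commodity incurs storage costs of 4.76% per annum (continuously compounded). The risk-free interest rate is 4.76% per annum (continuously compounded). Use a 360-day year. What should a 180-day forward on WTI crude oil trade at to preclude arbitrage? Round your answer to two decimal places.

Net carry = r + u − y = 0.0476 + 0.0476 − 0.0000 = 0.0952
F = S·e^((r+u−y)T) = 35.99 · e^(0.0952 × 180/360) = 35.99 · e^0.047600
= 35.99 × 1.048751 = $37.74 per barrel

$37.74 per barrel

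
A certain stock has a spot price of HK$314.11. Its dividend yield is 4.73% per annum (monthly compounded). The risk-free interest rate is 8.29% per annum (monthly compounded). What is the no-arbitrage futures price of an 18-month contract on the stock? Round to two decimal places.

F = S · (1+r/12)^(12T) / (1+q/12)^(12T)
= 314.11 × 1.131928 / 1.073378 = 314.11 × 1.054547
F = HK$331.24

HK$331.24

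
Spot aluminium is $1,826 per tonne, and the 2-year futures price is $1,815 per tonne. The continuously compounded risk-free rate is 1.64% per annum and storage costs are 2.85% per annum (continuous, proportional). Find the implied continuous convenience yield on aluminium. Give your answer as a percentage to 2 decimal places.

4.79%

F = S·e^((r+u−y)T) ⇒ (r+u−y) = ln(F/S)/T
ln(1815/1826) = -0.006042; /T ⇒ -0.003021
y = r + u − ln(F/S)/T = 0.0164 + 0.0285 + 0.003021 = 0.047921
y = 4.79%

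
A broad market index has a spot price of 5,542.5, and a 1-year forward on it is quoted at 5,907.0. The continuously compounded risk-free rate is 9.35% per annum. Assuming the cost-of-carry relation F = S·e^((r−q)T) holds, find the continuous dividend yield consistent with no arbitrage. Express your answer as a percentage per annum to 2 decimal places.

2.98%

From F = S·e^((r−q)T): (r − q) = ln(F/S)/T
ln(5907.0/5542.5) = ln(1.065765) = 0.063693
(r − q) = 0.063693 / (12/12) = 0.063693
q = r − ln(F/S)/T = 0.0935 − 0.063693 = 0.029807
q = 2.98%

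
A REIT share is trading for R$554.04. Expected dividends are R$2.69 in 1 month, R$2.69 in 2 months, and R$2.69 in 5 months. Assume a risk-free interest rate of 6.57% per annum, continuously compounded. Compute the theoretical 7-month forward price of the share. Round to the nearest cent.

PV(dividends) I = 2.69·e^(−0.0657·1/12) + 2.69·e^(−0.0657·2/12) + 2.69·e^(−0.0657·5/12)
I = 2.6753 + 2.6607 + 2.6174 = 7.9534
F = (S − I)·e^(rT) = (554.04 − 7.9534) · e^(0.0657·7/12)
= 546.0866 · e^0.038325 = 546.0866 × 1.039069 = R$567.42

R$567.42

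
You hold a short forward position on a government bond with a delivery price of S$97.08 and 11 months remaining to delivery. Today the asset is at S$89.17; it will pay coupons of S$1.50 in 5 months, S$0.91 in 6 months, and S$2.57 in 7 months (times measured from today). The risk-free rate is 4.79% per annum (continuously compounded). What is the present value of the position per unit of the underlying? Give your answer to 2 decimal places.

PV(remaining coupons) I = 1.50·e^(−0.0479·5/12) + 0.91·e^(−0.0479·6/12) + 2.57·e^(−0.0479·7/12) = 4.8580
Current forward F = (S − I)·e^(rT) = (89.17 − 4.8580)·e^(0.0479·11/12) = 84.3120 × 1.044887 = 88.0965
Value (long) = (F − K)·e^(−rT) = (88.0965 − 97.08) × 0.957042 = -8.5976
Short position value = −(long value) = S$8.60

S$8.60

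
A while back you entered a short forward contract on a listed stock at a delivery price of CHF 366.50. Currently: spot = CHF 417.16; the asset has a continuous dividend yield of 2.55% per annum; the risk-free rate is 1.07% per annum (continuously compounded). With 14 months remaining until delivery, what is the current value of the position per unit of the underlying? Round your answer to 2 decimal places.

-CHF 42.98

Current fair forward for the remaining 14 months: F = S·e^((r − q)·T), (r − q) = 0.0107 − 0.0255 = -0.0148
F = 417.16 · e^(-0.0148 × 14/12) = 417.16 × 0.982882 = 410.0191
Value of long forward = (F − K)·e^(−rT) = (410.0191 − 366.50) · e^(−0.0107·14/12)
= 43.5191 × 0.987594 = 42.98
Short position value = −(long value) = -CHF 42.98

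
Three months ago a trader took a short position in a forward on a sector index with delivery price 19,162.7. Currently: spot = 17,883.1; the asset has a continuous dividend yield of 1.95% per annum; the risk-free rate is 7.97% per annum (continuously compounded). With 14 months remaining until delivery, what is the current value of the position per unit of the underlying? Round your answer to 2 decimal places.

-19.63

Current fair forward for the remaining 14 months: F = S·e^((r − q)·T), (r − q) = 0.0797 − 0.0195 = 0.0602
F = 17883.1 · e^(0.0602 × 14/12) = 17883.1 × 1.07275846 = 19184.2468
Value of long forward = (F − K)·e^(−rT) = (19184.2468 − 19162.7) · e^(−0.0797·14/12)
= 21.5468 × 0.91120869 = 19.63
Short position value = −(long value) = -19.63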